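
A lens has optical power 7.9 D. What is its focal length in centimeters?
f = 1/P = 12.66 cm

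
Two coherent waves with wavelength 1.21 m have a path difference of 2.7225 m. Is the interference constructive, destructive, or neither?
neither (partial) — path difference = 2.25λ, neither a whole number of wavelengths nor an odd multiple of λ/2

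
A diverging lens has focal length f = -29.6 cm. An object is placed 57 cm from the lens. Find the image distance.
1/di = 1/f − 1/do → di = -19.48 cm (virtual image)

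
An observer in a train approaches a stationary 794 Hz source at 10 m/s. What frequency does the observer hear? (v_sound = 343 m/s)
f_obs = f·(v + v_o)/v = 817.1 Hz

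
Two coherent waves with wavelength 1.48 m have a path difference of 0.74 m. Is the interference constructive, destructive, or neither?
destructive — path difference = 0.5λ, an odd multiple of λ/2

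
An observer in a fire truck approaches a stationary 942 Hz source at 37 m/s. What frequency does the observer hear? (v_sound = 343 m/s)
f_obs = f·(v + v_o)/v = 1044 Hz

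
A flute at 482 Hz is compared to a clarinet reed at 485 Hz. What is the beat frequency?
3 Hz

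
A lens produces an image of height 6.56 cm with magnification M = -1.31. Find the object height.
ho = |hi|/|M| = 5.008 cm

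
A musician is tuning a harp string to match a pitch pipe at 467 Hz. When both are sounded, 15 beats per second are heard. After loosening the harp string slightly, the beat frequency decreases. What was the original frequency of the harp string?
482 Hz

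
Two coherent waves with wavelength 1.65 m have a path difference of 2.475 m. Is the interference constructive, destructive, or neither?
destructive — path difference = 1.5λ, an odd multiple of λ/2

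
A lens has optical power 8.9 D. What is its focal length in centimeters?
f = 1/P = 11.24 cm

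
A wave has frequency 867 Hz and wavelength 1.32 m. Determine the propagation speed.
v = fλ = 1144 m/s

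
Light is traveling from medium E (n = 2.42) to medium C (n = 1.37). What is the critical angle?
θc = arcsin(n₂/n₁) = 34.48°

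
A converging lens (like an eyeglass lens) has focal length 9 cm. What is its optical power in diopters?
P = 1/f = 11.11 D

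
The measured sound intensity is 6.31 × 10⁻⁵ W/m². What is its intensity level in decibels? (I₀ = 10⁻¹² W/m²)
β = 10·log₁₀(I/I₀) = 78 dB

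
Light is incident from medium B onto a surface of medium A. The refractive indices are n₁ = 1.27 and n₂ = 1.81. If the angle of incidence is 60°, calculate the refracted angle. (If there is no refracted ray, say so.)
sin θ₂ = (n₁/n₂)·sin θ₁ = 0.6077 → θ₂ = 37.42°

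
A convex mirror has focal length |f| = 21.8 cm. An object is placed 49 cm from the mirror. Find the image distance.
f = −21.8 cm (convex); 1/di = 1/f − 1/do → di = -15.09 cm (virtual image, behind mirror)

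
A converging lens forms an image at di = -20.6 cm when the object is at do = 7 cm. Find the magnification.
M = −di/do = 2.943 (upright image)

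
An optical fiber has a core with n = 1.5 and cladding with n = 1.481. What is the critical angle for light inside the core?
θc = arcsin(n_cladding/n_core) = 80.87°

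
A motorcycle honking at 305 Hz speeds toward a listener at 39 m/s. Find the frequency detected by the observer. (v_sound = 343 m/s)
f_obs = f·v/(v − v_s) = 344.1 Hz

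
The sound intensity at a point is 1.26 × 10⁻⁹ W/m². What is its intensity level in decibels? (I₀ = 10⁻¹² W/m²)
β = 10·log₁₀(I/I₀) = 31 dB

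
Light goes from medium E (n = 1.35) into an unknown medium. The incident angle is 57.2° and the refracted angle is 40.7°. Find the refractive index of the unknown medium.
n₂ = n₁·sin θ₁ / sin θ₂ = 1.74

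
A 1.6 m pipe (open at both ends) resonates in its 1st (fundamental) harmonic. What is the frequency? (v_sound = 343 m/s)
fₙ = nv/(2L) = 107.2 Hz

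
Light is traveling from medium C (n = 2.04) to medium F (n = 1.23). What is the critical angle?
θc = arcsin(n₂/n₁) = 37.08°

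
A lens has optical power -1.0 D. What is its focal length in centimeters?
f = 1/P = -100 cm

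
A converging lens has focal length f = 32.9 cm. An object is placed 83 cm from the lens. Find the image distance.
1/di = 1/f − 1/do → di = 54.5 cm (real image)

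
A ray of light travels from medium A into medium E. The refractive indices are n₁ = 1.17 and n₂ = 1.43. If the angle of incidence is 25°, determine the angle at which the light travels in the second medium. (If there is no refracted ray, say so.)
sin θ₂ = (n₁/n₂)·sin θ₁ = 0.3458 → θ₂ = 20.23°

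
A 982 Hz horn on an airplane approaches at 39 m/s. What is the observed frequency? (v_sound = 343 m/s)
f_obs = f·v/(v − v_s) = 1108 Hz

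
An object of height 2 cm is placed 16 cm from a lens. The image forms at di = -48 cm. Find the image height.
hi = (-di/do) × ho = 6 cm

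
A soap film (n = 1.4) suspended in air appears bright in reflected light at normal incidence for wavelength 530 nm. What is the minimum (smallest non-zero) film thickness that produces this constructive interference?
2nt = (m − ½)λ with m = 1 → t = (m − ½)λ/(2n) = 94.64 nm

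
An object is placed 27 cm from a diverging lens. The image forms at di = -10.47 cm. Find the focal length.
1/f = 1/do + 1/di → f = -17.1 cm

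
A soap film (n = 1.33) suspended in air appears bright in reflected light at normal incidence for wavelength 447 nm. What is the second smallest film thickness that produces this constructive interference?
2nt = (m − ½)λ with m = 2 → t = (m − ½)λ/(2n) = 252.1 nm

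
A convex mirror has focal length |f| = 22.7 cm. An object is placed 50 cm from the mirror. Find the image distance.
f = −22.7 cm (convex); 1/di = 1/f − 1/do → di = -15.61 cm (virtual image, behind mirror)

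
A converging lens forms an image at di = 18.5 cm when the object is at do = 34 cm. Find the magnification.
M = −di/do = -0.5441 (inverted image)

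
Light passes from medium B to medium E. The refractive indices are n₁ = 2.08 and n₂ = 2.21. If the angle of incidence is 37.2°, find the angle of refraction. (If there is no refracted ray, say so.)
sin θ₂ = (n₁/n₂)·sin θ₁ = 0.569 → θ₂ = 34.68°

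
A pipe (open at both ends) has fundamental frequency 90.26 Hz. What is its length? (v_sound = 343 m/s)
L = v/(2f₁) = 1.9 m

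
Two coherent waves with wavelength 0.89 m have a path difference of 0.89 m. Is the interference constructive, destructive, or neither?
constructive — path difference = 1λ, a whole number of wavelengths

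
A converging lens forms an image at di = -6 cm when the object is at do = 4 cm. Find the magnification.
M = −di/do = 1.5 (upright image)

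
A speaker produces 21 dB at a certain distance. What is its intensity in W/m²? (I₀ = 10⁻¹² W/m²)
I = I₀·10^(β/10) = 1.26 × 10⁻¹⁰ W/m²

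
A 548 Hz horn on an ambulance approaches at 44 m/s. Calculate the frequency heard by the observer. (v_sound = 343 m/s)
f_obs = f·v/(v − v_s) = 628.6 Hz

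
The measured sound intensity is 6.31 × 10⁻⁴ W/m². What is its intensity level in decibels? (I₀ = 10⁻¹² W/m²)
β = 10·log₁₀(I/I₀) = 88 dB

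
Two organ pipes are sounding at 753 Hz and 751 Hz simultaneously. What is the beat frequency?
2 Hz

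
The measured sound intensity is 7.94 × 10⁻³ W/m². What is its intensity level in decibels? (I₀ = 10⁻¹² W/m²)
β = 10·log₁₀(I/I₀) = 99 dB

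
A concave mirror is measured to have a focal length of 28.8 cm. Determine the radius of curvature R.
R = 2|f| = 57.6 cm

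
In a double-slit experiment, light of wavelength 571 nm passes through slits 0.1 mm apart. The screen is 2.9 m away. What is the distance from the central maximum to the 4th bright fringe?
y = mλL/d = 66.24 mm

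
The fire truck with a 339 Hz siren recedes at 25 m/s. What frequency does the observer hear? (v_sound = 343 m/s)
f_obs = f·v/(v + v_s) = 316 Hz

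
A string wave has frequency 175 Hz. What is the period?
T = 1/f = 0.005714 s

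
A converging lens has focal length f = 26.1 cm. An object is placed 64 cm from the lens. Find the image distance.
1/di = 1/f − 1/do → di = 44.07 cm (real image)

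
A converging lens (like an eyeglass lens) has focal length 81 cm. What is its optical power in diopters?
P = 1/f = 1.235 D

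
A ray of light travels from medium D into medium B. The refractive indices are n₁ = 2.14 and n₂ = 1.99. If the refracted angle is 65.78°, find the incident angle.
sin θ₁ = (n₂/n₁)·sin θ₂ → θ₁ = 58°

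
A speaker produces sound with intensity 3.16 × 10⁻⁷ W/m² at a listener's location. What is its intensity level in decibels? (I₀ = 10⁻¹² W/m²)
β = 10·log₁₀(I/I₀) = 55 dB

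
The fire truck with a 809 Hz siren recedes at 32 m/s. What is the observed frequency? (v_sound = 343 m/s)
f_obs = f·v/(v + v_s) = 740 Hz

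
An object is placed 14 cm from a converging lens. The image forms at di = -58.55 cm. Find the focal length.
1/f = 1/do + 1/di → f = 18.4 cm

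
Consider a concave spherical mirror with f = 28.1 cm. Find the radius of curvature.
R = 2|f| = 56.2 cm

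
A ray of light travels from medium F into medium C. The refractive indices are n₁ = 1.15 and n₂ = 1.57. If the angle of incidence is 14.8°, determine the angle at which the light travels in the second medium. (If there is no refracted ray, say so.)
sin θ₂ = (n₁/n₂)·sin θ₁ = 0.1871 → θ₂ = 10.78°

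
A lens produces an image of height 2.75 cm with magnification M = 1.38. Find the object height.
ho = |hi|/|M| = 1.993 cm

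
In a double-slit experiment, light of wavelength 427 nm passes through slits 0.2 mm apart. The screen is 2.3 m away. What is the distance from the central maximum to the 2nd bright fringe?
y = mλL/d = 9.821 mm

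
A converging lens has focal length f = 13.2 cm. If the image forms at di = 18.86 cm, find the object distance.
1/do = 1/f − 1/di → do = 43.98 cm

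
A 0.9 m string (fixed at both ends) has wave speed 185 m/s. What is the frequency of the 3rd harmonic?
fₙ = nv/(2L) = 308.3 Hz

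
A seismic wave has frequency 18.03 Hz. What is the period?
T = 1/f = 0.05546 s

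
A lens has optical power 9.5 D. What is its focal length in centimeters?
f = 1/P = 10.53 cm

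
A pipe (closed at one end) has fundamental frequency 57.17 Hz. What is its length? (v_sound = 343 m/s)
L = v/(4f₁) = 1.5 m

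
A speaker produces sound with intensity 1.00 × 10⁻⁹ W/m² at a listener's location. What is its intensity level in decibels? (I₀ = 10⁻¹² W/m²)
β = 10·log₁₀(I/I₀) = 30 dB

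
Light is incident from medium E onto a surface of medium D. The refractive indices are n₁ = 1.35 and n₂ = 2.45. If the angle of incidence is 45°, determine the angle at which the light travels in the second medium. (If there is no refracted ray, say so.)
sin θ₂ = (n₁/n₂)·sin θ₁ = 0.3896 → θ₂ = 22.93°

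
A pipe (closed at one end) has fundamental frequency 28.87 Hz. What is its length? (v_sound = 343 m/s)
L = v/(4f₁) = 2.97 m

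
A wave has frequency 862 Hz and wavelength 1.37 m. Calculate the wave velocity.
v = fλ = 1181 m/s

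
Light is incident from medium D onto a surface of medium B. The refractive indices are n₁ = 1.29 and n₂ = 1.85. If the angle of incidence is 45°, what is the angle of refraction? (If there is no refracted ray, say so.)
sin θ₂ = (n₁/n₂)·sin θ₁ = 0.4931 → θ₂ = 29.54°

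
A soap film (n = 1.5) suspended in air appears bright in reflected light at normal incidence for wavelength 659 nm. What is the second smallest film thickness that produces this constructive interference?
2nt = (m − ½)λ with m = 2 → t = (m − ½)λ/(2n) = 329.5 nm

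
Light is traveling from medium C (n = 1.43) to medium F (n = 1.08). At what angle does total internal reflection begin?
θc = arcsin(n₂/n₁) = 49.05°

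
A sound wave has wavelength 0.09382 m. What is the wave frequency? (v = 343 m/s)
f = v/λ = 3656 Hz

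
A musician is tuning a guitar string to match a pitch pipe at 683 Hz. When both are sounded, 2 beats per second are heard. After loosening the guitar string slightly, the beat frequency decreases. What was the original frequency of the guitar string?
685 Hz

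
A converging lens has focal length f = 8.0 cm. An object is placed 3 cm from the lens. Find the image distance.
1/di = 1/f − 1/do → di = -4.8 cm (virtual image)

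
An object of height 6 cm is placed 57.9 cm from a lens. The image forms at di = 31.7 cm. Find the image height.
hi = (-di/do) × ho = -3.285 cm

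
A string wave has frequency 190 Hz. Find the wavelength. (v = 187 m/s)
λ = v/f = 0.9842 m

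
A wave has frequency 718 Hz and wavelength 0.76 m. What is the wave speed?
v = fλ = 545.7 m/s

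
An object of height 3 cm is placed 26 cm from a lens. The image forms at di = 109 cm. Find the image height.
hi = (-di/do) × ho = -12.58 cm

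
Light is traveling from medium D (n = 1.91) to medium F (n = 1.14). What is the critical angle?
θc = arcsin(n₂/n₁) = 36.65°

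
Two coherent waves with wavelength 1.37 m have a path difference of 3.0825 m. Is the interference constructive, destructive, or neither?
neither (partial) — path difference = 2.25λ, neither a whole number of wavelengths nor an odd multiple of λ/2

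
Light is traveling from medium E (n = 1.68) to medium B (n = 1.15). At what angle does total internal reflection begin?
θc = arcsin(n₂/n₁) = 43.2°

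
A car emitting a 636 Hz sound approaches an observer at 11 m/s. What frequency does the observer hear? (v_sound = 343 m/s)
f_obs = f·v/(v − v_s) = 657.1 Hz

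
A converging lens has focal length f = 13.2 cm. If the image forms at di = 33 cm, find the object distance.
1/do = 1/f − 1/di → do = 22 cm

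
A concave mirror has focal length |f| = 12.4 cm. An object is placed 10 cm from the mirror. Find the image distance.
f = +12.4 cm (concave); 1/di = 1/f − 1/do → di = -51.67 cm (virtual image, behind mirror)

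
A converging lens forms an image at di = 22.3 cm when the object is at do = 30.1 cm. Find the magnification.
M = −di/do = -0.7409 (inverted image)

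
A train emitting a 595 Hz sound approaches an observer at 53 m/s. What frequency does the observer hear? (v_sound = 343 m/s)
f_obs = f·v/(v − v_s) = 703.7 Hz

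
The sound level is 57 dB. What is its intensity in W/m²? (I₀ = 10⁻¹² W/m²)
I = I₀·10^(β/10) = 5.01 × 10⁻⁷ W/m²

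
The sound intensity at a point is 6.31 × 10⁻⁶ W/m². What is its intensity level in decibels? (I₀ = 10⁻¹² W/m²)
β = 10·log₁₀(I/I₀) = 68 dB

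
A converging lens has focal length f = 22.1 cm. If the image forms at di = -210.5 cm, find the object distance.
1/do = 1/f − 1/di → do = 20 cm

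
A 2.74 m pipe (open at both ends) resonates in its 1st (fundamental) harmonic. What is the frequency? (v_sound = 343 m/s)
fₙ = nv/(2L) = 62.59 Hz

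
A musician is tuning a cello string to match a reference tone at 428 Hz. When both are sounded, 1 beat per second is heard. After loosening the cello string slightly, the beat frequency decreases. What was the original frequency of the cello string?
429 Hz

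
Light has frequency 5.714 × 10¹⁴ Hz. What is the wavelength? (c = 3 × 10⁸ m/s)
λ = c/f = 525 nm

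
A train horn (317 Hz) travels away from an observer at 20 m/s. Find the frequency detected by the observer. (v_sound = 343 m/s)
f_obs = f·v/(v + v_s) = 299.5 Hz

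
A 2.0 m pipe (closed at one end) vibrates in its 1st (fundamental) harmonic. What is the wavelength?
λₙ = 4L/n = 8 m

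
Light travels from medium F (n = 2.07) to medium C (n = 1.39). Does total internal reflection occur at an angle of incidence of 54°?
θc = arcsin(n₂/n₁) = 42.18°; 54° > θc, so yes — total internal reflection.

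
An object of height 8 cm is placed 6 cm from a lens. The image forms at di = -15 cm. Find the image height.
hi = (-di/do) × ho = 20 cm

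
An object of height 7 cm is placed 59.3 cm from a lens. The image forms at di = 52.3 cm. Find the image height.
hi = (-di/do) × ho = -6.174 cm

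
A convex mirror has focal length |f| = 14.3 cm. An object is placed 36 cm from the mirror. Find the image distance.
f = −14.3 cm (convex); 1/di = 1/f − 1/do → di = -10.23 cm (virtual image, behind mirror)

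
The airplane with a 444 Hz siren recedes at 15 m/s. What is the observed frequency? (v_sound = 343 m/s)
f_obs = f·v/(v + v_s) = 425.4 Hz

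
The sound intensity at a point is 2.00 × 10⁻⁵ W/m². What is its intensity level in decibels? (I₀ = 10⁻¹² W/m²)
β = 10·log₁₀(I/I₀) = 73.01 dB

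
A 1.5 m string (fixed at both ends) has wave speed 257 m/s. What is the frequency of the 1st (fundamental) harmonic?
fₙ = nv/(2L) = 85.67 Hz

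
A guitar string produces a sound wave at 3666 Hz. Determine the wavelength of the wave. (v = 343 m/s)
λ = v/f = 0.09356 m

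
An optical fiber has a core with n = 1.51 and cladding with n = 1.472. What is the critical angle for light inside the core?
θc = arcsin(n_cladding/n_core) = 77.12°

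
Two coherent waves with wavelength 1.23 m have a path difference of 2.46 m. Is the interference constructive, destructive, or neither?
constructive — path difference = 2λ, a whole number of wavelengths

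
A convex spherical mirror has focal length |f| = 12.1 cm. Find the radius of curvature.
R = 2|f| = 24.2 cm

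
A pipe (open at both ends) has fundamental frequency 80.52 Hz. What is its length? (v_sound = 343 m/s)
L = v/(2f₁) = 2.13 m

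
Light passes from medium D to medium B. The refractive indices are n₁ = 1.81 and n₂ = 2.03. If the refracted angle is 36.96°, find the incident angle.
sin θ₁ = (n₂/n₁)·sin θ₂ → θ₁ = 42.4°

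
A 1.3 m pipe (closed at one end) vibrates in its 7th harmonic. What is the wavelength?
λₙ = 4L/n = 0.7429 m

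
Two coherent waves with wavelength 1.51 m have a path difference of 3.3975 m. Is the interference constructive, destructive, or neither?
neither (partial) — path difference = 2.25λ, neither a whole number of wavelengths nor an odd multiple of λ/2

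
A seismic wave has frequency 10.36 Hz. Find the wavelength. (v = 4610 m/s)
λ = v/f = 445 m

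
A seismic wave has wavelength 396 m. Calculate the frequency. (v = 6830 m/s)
f = v/λ = 17.25 Hz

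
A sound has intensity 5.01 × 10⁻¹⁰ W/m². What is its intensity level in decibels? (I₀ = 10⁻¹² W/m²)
β = 10·log₁₀(I/I₀) = 27 dB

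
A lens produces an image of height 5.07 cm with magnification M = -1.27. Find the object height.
ho = |hi|/|M| = 3.992 cm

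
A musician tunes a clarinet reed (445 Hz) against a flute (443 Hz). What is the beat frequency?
2 Hz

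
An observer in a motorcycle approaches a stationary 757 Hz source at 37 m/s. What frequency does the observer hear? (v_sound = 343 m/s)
f_obs = f·(v + v_o)/v = 838.7 Hz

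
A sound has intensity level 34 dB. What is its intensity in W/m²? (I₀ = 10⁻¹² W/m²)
I = I₀·10^(β/10) = 2.51 × 10⁻⁹ W/m²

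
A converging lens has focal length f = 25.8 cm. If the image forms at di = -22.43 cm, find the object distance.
1/do = 1/f − 1/di → do = 12 cm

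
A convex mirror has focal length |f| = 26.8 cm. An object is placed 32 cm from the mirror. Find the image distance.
f = −26.8 cm (convex); 1/di = 1/f − 1/do → di = -14.59 cm (virtual image, behind mirror)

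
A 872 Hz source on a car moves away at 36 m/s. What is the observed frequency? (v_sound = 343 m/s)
f_obs = f·v/(v + v_s) = 789.2 Hz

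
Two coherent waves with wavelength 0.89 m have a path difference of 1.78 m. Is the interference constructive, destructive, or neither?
constructive — path difference = 2λ, a whole number of wavelengths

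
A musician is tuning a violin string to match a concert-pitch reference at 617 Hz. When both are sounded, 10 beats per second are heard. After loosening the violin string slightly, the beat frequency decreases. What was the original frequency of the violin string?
627 Hz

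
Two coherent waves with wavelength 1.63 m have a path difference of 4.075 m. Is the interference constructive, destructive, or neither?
destructive — path difference = 2.5λ, an odd multiple of λ/2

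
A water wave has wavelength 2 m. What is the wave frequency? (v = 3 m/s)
f = v/λ = 1.5 Hz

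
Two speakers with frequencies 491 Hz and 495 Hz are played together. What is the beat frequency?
4 Hz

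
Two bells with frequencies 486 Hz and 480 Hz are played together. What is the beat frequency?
6 Hz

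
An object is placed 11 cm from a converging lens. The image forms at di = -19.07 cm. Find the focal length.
1/f = 1/do + 1/di → f = 25.99 cm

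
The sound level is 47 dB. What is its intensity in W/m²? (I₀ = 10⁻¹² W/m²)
I = I₀·10^(β/10) = 5.01 × 10⁻⁸ W/m²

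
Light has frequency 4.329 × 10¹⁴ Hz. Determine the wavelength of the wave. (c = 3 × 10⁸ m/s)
λ = c/f = 693 nm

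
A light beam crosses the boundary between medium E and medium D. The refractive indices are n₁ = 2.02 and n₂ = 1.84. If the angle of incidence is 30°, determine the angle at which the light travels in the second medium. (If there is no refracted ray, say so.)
sin θ₂ = (n₁/n₂)·sin θ₁ = 0.5489 → θ₂ = 33.29°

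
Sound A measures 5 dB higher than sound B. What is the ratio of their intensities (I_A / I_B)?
I_A/I_B = 10^(Δβ/10) = 3.162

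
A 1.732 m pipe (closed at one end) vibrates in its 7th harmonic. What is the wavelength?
λₙ = 4L/n = 0.9897 m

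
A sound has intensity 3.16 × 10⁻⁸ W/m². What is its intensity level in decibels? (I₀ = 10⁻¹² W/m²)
β = 10·log₁₀(I/I₀) = 45 dB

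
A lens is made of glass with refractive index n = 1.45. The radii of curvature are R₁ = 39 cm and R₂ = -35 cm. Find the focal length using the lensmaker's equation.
1/f = (n − 1)(1/R₁ − 1/R₂) → f = 40.99 cm (converging lens)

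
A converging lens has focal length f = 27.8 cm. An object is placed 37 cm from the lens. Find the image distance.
1/di = 1/f − 1/do → di = 111.8 cm (real image)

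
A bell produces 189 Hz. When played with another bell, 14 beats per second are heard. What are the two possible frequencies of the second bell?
f₂ = 189 ± 14 Hz → 203 Hz or 175 Hz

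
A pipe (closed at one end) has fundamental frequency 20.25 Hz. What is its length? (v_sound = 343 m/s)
L = v/(4f₁) = 4.235 m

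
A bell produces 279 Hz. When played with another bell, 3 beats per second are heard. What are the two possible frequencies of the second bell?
f₂ = 279 ± 3 Hz → 282 Hz or 276 Hz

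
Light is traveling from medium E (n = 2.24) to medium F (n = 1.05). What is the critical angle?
θc = arcsin(n₂/n₁) = 27.95°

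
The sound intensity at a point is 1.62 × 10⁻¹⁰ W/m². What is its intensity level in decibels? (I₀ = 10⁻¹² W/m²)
β = 10·log₁₀(I/I₀) = 22.1 dB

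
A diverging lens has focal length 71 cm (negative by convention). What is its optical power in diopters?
P = 1/f = -1.408 D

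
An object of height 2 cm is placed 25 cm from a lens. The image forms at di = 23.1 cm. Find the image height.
hi = (-di/do) × ho = -1.848 cm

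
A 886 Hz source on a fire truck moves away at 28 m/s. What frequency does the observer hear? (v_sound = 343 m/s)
f_obs = f·v/(v + v_s) = 819.1 Hz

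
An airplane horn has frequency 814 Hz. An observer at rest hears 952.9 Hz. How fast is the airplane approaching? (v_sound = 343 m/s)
v_s = v·(1 − f/f_obs) = 50 m/s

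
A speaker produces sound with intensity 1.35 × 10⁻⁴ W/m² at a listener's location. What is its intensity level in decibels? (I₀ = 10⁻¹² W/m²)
β = 10·log₁₀(I/I₀) = 81.3 dB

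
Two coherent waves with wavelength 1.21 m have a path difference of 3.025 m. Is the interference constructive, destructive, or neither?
destructive — path difference = 2.5λ, an odd multiple of λ/2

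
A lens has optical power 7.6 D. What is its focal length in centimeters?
f = 1/P = 13.16 cm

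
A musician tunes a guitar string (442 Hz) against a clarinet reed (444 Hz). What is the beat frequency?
2 Hz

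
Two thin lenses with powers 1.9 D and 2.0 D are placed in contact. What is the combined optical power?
P_total = P₁ + P₂ = 3.9 D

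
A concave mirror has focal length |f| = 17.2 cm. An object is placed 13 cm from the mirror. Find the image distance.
f = +17.2 cm (concave); 1/di = 1/f − 1/do → di = -53.24 cm (virtual image, behind mirror)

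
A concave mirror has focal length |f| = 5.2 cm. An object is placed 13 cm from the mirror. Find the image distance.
f = +5.2 cm (concave); 1/di = 1/f − 1/do → di = 8.667 cm (real image, in front of mirror)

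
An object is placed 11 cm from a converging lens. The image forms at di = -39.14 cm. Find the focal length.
1/f = 1/do + 1/di → f = 15.3 cm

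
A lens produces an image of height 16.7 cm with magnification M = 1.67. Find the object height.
ho = |hi|/|M| = 10 cm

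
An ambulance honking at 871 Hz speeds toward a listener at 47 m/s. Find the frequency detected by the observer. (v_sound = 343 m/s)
f_obs = f·v/(v − v_s) = 1009 Hz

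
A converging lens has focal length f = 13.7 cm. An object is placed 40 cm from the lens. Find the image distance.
1/di = 1/f − 1/do → di = 20.84 cm (real image)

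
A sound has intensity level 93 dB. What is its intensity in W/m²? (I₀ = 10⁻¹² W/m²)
I = I₀·10^(β/10) = 2.00 × 10⁻³ W/m²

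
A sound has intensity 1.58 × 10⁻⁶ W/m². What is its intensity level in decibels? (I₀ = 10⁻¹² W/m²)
β = 10·log₁₀(I/I₀) = 61.99 dB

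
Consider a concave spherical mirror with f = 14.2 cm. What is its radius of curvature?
R = 2|f| = 28.4 cm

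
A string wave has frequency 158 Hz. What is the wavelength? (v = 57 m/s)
λ = v/f = 0.3608 m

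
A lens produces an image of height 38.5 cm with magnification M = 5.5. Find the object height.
ho = |hi|/|M| = 7 cm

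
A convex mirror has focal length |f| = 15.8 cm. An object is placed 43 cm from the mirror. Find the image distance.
f = −15.8 cm (convex); 1/di = 1/f − 1/do → di = -11.55 cm (virtual image, behind mirror)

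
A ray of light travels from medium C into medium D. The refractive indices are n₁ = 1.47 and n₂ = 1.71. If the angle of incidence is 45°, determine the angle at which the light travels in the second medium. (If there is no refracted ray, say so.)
sin θ₂ = (n₁/n₂)·sin θ₁ = 0.6079 → θ₂ = 37.44°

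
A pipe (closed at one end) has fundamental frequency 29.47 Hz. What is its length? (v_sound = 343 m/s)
L = v/(4f₁) = 2.91 m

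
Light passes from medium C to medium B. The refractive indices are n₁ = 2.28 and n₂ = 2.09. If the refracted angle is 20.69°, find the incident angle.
sin θ₁ = (n₂/n₁)·sin θ₂ → θ₁ = 18.9°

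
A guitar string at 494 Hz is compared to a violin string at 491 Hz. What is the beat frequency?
3 Hz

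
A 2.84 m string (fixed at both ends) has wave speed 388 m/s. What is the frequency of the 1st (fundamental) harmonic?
fₙ = nv/(2L) = 68.31 Hz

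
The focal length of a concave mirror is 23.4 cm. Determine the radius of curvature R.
R = 2|f| = 46.8 cm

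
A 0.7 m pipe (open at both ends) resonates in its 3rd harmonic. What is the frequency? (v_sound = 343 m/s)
fₙ = nv/(2L) = 735 Hz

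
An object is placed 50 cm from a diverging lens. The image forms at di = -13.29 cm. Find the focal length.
1/f = 1/do + 1/di → f = -18.1 cm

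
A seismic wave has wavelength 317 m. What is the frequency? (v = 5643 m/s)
f = v/λ = 17.8 Hz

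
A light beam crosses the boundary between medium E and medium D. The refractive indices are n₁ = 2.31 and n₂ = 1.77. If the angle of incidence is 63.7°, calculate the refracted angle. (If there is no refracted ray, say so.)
sin θ₂ = (n₁/n₂)·sin θ₁ = 1.17 > 1, so there is no refracted ray — the light undergoes total internal reflection.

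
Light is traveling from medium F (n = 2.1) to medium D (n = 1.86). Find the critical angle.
θc = arcsin(n₂/n₁) = 62.34°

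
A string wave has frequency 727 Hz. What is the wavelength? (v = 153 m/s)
λ = v/f = 0.2105 m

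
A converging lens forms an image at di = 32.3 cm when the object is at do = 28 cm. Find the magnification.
M = −di/do = -1.154 (inverted image)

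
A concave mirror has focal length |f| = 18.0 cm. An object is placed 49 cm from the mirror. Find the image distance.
f = +18.0 cm (concave); 1/di = 1/f − 1/do → di = 28.45 cm (real image, in front of mirror)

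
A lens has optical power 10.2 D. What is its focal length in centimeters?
f = 1/P = 9.804 cm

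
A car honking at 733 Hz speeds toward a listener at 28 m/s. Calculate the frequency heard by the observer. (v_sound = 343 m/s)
f_obs = f·v/(v − v_s) = 798.2 Hz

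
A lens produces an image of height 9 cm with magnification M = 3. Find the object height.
ho = |hi|/|M| = 3 cm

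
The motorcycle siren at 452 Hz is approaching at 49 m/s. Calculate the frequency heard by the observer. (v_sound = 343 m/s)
f_obs = f·v/(v − v_s) = 527.3 Hz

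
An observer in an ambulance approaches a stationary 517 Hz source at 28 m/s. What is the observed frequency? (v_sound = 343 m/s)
f_obs = f·(v + v_o)/v = 559.2 Hz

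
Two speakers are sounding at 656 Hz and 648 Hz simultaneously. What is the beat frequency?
8 Hz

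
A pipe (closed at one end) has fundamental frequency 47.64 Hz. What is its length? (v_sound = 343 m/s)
L = v/(4f₁) = 1.8 m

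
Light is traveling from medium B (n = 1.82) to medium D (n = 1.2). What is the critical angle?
θc = arcsin(n₂/n₁) = 41.25°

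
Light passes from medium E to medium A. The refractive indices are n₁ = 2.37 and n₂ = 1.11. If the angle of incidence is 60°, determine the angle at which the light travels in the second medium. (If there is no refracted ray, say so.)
sin θ₂ = (n₁/n₂)·sin θ₁ = 1.849 > 1, so there is no refracted ray — the light undergoes total internal reflection.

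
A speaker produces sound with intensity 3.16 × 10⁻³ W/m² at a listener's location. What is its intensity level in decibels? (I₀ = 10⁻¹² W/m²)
β = 10·log₁₀(I/I₀) = 95 dB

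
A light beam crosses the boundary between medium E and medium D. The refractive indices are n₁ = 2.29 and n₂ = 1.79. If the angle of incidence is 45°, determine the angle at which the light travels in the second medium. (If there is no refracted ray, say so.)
sin θ₂ = (n₁/n₂)·sin θ₁ = 0.9046 → θ₂ = 64.77°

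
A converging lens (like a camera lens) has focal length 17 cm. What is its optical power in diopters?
P = 1/f = 5.882 D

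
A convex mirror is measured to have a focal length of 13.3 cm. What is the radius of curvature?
R = 2|f| = 26.6 cm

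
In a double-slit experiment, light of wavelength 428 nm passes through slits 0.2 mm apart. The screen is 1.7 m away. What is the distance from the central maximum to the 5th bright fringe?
y = mλL/d = 18.19 mm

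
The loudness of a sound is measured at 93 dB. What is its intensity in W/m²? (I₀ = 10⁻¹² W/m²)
I = I₀·10^(β/10) = 2.00 × 10⁻³ W/m²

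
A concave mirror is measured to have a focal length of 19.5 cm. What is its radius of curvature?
R = 2|f| = 39 cm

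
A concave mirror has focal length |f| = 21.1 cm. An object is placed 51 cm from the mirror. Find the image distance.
f = +21.1 cm (concave); 1/di = 1/f − 1/do → di = 35.99 cm (real image, in front of mirror)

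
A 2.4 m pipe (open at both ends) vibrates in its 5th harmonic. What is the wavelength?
λₙ = 2L/n = 0.96 m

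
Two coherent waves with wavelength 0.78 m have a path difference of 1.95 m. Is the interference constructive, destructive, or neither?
destructive — path difference = 2.5λ, an odd multiple of λ/2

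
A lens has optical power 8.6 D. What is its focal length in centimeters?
f = 1/P = 11.63 cm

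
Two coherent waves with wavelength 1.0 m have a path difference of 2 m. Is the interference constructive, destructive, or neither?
constructive — path difference = 2λ, a whole number of wavelengths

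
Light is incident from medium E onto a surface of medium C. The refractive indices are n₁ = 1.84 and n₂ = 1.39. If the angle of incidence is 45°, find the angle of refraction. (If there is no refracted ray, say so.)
sin θ₂ = (n₁/n₂)·sin θ₁ = 0.936 → θ₂ = 69.39°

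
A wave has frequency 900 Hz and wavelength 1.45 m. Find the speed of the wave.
v = fλ = 1305 m/s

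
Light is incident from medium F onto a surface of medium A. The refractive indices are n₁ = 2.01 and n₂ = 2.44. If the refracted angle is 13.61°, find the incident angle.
sin θ₁ = (n₂/n₁)·sin θ₂ → θ₁ = 16.6°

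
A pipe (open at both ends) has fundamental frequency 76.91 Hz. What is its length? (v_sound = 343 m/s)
L = v/(2f₁) = 2.23 m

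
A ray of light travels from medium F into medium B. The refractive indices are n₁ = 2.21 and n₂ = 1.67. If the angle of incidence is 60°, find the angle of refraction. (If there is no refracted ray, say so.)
sin θ₂ = (n₁/n₂)·sin θ₁ = 1.146 > 1, so there is no refracted ray — the light undergoes total internal reflection.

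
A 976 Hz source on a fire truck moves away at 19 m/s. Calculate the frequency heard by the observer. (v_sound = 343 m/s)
f_obs = f·v/(v + v_s) = 924.8 Hz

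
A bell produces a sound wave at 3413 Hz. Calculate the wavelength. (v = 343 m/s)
λ = v/f = 0.1005 m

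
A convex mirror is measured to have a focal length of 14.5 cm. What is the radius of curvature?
R = 2|f| = 29 cm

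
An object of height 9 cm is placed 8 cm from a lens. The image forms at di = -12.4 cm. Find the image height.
hi = (-di/do) × ho = 13.95 cm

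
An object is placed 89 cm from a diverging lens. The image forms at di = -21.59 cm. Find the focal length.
1/f = 1/do + 1/di → f = -28.5 cm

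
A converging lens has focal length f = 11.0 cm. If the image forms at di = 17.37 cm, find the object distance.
1/do = 1/f − 1/di → do = 30 cm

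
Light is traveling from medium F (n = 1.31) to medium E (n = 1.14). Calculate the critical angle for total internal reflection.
θc = arcsin(n₂/n₁) = 60.49°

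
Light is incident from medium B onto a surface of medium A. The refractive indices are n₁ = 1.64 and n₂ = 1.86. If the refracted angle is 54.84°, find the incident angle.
sin θ₁ = (n₂/n₁)·sin θ₂ → θ₁ = 68.01°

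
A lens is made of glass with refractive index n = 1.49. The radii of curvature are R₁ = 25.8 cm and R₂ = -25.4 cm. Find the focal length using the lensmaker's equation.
1/f = (n − 1)(1/R₁ − 1/R₂) → f = 26.12 cm (converging lens)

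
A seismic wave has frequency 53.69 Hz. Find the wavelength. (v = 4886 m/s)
λ = v/f = 91 m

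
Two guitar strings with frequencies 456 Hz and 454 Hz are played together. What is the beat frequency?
2 Hz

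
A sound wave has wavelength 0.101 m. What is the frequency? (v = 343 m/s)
f = v/λ = 3396 Hz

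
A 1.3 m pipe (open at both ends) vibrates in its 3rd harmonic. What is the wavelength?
λₙ = 2L/n = 0.8667 m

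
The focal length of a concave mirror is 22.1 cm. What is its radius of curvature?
R = 2|f| = 44.2 cm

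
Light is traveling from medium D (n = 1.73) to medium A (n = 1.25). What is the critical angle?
θc = arcsin(n₂/n₁) = 46.26°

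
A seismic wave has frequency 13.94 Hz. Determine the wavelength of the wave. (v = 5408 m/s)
λ = v/f = 387.9 m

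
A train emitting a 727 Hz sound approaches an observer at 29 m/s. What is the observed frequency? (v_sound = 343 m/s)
f_obs = f·v/(v − v_s) = 794.1 Hz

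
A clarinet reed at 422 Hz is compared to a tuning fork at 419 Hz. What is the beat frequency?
3 Hz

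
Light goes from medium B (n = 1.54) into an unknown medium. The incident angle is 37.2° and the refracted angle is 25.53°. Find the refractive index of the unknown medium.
n₂ = n₁·sin θ₁ / sin θ₂ = 2.16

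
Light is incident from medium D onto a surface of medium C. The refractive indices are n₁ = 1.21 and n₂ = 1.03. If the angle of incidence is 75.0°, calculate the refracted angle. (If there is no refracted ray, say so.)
sin θ₂ = (n₁/n₂)·sin θ₁ = 1.135 > 1, so there is no refracted ray — the light undergoes total internal reflection.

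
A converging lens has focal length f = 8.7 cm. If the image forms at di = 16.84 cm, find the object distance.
1/do = 1/f − 1/di → do = 18 cm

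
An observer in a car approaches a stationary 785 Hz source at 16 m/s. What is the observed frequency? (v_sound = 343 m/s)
f_obs = f·(v + v_o)/v = 821.6 Hz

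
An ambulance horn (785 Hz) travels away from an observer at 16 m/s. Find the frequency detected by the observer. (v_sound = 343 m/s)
f_obs = f·v/(v + v_s) = 750 Hz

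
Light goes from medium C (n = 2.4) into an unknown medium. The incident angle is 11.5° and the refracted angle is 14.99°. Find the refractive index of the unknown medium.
n₂ = n₁·sin θ₁ / sin θ₂ = 1.85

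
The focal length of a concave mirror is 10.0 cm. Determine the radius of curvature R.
R = 2|f| = 20 cm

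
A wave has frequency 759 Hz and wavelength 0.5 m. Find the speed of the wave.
v = fλ = 379.5 m/s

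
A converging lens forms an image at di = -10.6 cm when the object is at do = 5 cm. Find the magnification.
M = −di/do = 2.12 (upright image)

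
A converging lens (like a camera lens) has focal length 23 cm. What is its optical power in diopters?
P = 1/f = 4.348 D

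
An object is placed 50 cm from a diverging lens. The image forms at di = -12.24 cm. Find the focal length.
1/f = 1/do + 1/di → f = -16.21 cm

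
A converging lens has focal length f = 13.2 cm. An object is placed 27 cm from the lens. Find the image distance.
1/di = 1/f − 1/do → di = 25.83 cm (real image)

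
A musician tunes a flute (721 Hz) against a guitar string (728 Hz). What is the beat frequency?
7 Hz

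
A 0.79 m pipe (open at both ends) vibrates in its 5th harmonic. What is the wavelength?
λₙ = 2L/n = 0.316 m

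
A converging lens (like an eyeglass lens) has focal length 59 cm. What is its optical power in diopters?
P = 1/f = 1.695 D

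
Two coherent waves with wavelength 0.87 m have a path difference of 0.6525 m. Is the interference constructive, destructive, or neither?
neither (partial) — path difference = 0.75λ, neither a whole number of wavelengths nor an odd multiple of λ/2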